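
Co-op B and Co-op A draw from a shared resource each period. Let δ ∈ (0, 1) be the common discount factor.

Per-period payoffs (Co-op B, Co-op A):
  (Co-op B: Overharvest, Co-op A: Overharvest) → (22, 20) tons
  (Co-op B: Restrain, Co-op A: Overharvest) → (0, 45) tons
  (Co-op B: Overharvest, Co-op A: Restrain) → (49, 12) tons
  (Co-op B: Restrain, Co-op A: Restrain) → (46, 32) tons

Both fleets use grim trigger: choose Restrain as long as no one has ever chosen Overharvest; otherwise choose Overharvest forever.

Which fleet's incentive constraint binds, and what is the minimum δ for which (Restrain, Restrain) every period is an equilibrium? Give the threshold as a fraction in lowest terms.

Co-op B: cooperation gives 46 each period; deviation gives 49 once then 22 forever.
  46/(1−δ) ≥ 49 + 22δ/(1−δ) ⇒ δ ≥ 3/27 = 1/9.
Co-op A: cooperation gives 32 each period; deviation gives 45 once then 20 forever.
  δ ≥ 13/25.
Both must hold, so the binding constraint is Co-op A's: δ ≥ 13/25.

Co-op A; δ ≥ 13/25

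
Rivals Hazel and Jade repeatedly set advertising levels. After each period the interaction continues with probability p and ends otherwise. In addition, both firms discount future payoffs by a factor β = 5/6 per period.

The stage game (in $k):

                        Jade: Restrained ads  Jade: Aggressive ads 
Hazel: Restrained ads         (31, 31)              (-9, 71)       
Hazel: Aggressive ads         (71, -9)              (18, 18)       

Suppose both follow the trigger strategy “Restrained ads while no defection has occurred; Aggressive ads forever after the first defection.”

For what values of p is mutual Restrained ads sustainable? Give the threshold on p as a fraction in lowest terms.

48/53

Expected continuation weight on next period's payoff is β·p = 5/6·p, which plays the role of the discount factor.
Cooperation requires 5/6·p ≥ (71−31)/(71−18) = 40/53, hence p ≥ 48/53.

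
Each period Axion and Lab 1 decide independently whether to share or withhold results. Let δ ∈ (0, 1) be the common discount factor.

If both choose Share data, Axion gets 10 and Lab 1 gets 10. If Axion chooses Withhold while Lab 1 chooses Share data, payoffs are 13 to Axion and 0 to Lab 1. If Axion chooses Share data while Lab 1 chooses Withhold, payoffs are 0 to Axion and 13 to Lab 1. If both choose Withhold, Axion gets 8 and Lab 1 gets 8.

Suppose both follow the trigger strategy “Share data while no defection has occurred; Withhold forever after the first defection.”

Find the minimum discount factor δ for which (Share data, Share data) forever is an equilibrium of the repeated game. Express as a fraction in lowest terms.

3/5

Cooperation forever yields 10 each period: 10/(1−δ).
Deviating yields 13 once, then 8 forever: 13 + 8δ/(1−δ).
No profitable deviation requires 10/(1−δ) ≥ 13 + 8δ/(1−δ).
Multiplying by (1−δ): 10 ≥ 13(1−δ) + 8δ = 13 − 5δ.
So 5δ ≥ 3, i.e. δ ≥ 3/5.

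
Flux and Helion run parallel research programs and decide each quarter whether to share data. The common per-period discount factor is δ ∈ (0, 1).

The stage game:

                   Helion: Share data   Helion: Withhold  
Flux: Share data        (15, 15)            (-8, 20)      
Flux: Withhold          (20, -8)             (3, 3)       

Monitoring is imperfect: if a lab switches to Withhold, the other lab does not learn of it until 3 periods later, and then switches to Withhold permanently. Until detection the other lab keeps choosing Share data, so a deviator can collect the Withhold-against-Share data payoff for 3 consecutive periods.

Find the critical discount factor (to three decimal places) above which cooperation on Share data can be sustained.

0.665

The best deviation is to choose Withhold for all 3 undetected periods, earning 20 each, then 3 forever once detected.
Deviation value: 20(1−δ^3)/(1−δ) + 3δ^3/(1−δ); cooperation value: 15/(1−δ).
IC: 15 ≥ 20(1−δ^3) + 3δ^3 = 20 − 17δ^3.
So δ^3 ≥ 5/17, giving δ ≥ (5/17)^(1/3) ≈ 0.665.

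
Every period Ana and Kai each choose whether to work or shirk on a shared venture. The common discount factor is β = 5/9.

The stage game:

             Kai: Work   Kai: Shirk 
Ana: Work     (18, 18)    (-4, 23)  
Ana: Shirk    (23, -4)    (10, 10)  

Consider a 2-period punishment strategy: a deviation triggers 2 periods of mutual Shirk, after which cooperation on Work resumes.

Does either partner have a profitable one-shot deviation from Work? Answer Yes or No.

No

IC: β+…+β^2 ≥ (23−18)/(18−10) = 5/8.
At β = 5/9: partial sum = 0.8642 ≥ 0.6250. Cooperation sustainable.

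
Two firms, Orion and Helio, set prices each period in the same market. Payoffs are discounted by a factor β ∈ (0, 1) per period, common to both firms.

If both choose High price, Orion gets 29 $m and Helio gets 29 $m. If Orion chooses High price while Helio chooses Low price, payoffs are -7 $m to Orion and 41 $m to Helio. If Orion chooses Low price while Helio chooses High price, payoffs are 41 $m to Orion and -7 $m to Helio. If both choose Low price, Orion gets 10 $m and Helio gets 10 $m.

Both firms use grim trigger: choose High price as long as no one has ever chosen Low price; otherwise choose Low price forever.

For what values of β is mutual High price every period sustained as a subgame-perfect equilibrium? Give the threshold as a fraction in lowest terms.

Under grim trigger the critical discount factor is (T−C)/(T−P) with T = 41, C = 29, P = 10.
β* = (41−29)/(41−10) = 12/31.

12/31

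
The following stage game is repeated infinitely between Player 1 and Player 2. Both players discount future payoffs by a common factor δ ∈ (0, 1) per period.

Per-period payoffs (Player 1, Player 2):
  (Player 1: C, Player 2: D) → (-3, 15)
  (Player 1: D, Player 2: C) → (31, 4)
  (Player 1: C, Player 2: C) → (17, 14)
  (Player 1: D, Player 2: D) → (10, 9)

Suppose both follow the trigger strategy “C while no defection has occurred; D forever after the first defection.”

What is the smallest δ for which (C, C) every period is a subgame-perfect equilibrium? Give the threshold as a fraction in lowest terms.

Player 1: cooperation gives 17 each period; deviation gives 31 once then 10 forever.
  17/(1−δ) ≥ 31 + 10δ/(1−δ) ⇒ δ ≥ 14/21 = 2/3.
Player 2: cooperation gives 14 each period; deviation gives 15 once then 9 forever.
  δ ≥ 1/6.
Both must hold, so the binding constraint is Player 1's: δ ≥ 2/3.

2/3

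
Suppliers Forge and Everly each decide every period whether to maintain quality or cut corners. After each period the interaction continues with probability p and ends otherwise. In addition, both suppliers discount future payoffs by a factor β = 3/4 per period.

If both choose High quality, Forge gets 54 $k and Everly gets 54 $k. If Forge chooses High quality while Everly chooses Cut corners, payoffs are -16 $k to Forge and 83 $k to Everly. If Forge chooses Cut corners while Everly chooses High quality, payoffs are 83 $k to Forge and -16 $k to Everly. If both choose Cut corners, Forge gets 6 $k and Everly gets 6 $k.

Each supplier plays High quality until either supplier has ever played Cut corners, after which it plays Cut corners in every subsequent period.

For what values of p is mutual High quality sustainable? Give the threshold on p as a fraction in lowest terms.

116/231

Expected continuation weight on next period's payoff is β·p = 3/4·p, which plays the role of the discount factor.
Cooperation requires 3/4·p ≥ (83−54)/(83−6) = 29/77, hence p ≥ 116/231.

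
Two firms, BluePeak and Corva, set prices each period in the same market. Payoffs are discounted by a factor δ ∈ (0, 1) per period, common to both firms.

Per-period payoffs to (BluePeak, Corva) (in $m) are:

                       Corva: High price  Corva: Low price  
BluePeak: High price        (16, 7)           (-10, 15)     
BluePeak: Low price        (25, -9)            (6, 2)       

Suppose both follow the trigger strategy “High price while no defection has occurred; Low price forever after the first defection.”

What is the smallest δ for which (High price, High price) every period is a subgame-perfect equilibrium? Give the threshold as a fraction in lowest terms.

For BluePeak: deviation gain 25−16 = 9, per-period punishment loss 16−6 = 10. IC gives δ ≥ 9/19.
For Corva: gain 8, loss 5 per period, so δ ≥ 8/13.
The tighter constraint is Corva's, so cooperation needs δ ≥ 8/13.

8/13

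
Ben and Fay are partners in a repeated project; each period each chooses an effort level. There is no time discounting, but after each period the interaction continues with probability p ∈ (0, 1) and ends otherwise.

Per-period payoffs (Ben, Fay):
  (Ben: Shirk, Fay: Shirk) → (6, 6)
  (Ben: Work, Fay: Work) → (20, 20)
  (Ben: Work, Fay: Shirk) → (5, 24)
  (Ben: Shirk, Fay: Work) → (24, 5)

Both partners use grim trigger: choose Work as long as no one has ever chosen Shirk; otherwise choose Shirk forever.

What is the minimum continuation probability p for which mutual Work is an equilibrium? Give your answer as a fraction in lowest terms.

With no time discounting, the continuation probability p plays the role of the discount factor.
Grim-trigger IC: 20/(1−p) ≥ 24 + 6p/(1−p) ⇒ p ≥ (24−20)/(24−6) = 2/9.

2/9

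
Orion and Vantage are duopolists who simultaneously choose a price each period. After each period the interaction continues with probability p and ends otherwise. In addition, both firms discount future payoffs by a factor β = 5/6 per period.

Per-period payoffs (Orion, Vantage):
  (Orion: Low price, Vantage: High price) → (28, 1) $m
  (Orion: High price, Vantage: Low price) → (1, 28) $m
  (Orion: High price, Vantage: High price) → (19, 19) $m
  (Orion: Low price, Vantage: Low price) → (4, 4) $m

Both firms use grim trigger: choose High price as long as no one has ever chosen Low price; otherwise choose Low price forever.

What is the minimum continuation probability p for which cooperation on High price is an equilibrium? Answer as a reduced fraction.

9/20

Expected continuation weight on next period's payoff is β·p = 5/6·p, which plays the role of the discount factor.
Cooperation requires 5/6·p ≥ (28−19)/(28−4) = 3/8, hence p ≥ 9/20.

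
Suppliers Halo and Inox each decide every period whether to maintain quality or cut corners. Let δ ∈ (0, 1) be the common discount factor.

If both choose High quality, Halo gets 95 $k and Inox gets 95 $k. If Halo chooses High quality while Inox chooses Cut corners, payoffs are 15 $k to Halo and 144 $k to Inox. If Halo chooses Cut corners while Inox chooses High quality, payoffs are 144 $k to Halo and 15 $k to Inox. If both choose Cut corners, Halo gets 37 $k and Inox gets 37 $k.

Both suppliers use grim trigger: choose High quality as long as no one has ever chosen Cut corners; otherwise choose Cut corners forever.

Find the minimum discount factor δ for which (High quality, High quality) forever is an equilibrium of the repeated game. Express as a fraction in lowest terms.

49/107

95/(1−δ) ≥ 144 + 37δ/(1−δ)
95 ≥ 144 − 107δ
δ ≥ 49/107.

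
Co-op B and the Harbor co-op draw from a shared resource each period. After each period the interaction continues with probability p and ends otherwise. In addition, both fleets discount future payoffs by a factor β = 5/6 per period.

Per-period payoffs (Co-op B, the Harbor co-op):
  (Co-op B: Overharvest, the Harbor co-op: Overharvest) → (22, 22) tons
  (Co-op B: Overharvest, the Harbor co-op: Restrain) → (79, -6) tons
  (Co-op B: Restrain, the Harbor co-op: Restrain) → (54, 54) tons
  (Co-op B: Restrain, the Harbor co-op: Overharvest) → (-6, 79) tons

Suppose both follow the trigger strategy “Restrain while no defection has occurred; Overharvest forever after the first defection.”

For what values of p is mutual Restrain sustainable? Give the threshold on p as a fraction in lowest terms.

Expected continuation weight on next period's payoff is β·p = 5/6·p, which plays the role of the discount factor.
Cooperation requires 5/6·p ≥ (79−54)/(79−22) = 25/57, hence p ≥ 10/19.

10/19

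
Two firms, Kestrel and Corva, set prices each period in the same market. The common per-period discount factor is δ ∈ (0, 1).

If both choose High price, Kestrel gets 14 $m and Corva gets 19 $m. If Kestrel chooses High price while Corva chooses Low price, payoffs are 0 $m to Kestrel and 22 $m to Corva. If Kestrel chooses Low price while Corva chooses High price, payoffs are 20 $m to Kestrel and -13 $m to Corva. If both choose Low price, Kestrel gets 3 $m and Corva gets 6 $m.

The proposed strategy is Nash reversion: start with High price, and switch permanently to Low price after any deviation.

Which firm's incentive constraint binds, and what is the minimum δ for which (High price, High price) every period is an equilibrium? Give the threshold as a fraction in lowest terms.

Kestrel; δ ≥ 6/17

For Kestrel: deviation gain 20−14 = 6, per-period punishment loss 14−3 = 11. IC gives δ ≥ 6/17.
For Corva: gain 3, loss 13 per period, so δ ≥ 3/16.
The tighter constraint is Kestrel's, so cooperation needs δ ≥ 6/17.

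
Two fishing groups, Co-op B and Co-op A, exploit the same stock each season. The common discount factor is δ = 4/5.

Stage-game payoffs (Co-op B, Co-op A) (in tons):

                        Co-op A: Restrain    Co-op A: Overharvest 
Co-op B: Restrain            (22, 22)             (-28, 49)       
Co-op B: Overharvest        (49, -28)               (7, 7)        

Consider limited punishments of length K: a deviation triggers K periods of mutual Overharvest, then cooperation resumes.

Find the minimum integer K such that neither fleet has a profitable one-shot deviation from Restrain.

IC: δ(1−δ^K)/(1−δ) ≥ (49−22)/(22−7) = 9/5.
With δ = 4/5: need 1 − δ^K ≥ 9/5·(1−4/5)/(4/5), i.e. δ^K ≤ 0.5500.
Since (4/5)^2 = 0.6400 and (4/5)^3 = 0.5120, the smallest such K is 3.

3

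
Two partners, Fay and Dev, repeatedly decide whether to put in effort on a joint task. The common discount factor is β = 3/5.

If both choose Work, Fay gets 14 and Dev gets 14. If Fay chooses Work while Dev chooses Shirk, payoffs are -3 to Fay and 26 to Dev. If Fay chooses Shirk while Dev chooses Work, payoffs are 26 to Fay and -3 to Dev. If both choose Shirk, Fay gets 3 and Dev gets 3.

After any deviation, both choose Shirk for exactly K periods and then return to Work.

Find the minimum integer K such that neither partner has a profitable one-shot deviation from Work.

3

Need Σ_{k=1}^{K} β^k ≥ (26−14)/(14−3) = 1.0909 at β = 3/5.
At K = 2 the sum is 0.9600 < 1.0909; at K = 3 it is 1.1760 ≥ 1.0909.
So the minimum punishment length is K = 3.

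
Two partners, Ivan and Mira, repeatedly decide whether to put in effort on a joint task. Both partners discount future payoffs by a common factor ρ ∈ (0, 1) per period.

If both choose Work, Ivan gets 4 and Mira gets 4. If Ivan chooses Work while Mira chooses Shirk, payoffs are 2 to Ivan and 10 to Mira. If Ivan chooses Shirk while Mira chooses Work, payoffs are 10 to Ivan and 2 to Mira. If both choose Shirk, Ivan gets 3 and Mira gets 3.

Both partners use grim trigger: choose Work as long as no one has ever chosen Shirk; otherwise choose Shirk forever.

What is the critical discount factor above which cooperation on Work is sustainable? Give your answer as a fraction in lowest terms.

4/(1−ρ) ≥ 10 + 3ρ/(1−ρ)
4 ≥ 10 − 7ρ
ρ ≥ 6/7.

6/7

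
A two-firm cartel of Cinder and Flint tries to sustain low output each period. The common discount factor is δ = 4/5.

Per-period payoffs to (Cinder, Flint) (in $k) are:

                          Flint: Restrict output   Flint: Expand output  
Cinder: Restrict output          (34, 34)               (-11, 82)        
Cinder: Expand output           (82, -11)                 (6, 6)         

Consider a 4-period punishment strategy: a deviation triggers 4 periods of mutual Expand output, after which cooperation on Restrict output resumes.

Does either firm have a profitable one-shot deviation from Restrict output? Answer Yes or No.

A one-shot deviation gives 82 now, then 6 for 4 periods, then back to 34.
Gain from deviating: (82−34) today; loss: (34−6) in each of the next 4 periods.
No-deviation condition: (34−6)(δ+…+δ^4) ≥ 82−34, i.e. δ+…+δ^4 ≥ 12/7.
At δ = 4/5: δ+…+δ^4 = 2.3616 ≥ 1.7143.
So cooperation is sustainable.

No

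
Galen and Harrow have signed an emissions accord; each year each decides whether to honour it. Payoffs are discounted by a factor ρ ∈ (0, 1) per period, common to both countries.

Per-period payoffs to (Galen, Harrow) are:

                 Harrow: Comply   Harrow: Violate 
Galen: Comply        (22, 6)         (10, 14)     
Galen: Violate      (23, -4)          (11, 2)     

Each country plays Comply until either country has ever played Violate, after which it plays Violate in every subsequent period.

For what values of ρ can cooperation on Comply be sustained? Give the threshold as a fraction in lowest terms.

2/3

For Galen: deviation gain 23−22 = 1, per-period punishment loss 22−11 = 11. IC gives ρ ≥ 1/12.
For Harrow: gain 8, loss 4 per period, so ρ ≥ 8/12 = 2/3.
The tighter constraint is Harrow's, so cooperation needs ρ ≥ 2/3.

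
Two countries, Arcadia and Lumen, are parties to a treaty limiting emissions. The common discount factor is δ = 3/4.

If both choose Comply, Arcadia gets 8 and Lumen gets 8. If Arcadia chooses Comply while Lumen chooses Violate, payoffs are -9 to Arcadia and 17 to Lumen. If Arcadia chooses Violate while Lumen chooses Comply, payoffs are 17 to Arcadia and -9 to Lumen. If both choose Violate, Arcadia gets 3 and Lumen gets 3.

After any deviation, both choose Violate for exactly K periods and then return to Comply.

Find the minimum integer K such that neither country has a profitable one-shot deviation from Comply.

Need Σ_{k=1}^{K} δ^k ≥ (17−8)/(8−3) = 1.8000 at δ = 3/4.
At K = 3 the sum is 1.7344 < 1.8000; at K = 4 it is 2.0508 ≥ 1.8000.
So the minimum punishment length is K = 4.

4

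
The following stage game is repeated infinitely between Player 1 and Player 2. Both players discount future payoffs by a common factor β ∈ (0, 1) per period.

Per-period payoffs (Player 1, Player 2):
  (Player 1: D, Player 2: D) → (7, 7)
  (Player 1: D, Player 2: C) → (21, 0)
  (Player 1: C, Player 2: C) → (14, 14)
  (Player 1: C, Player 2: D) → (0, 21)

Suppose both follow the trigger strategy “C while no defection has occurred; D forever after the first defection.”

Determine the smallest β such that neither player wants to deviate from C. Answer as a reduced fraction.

14/(1−β) ≥ 21 + 7β/(1−β)
14 ≥ 21 − 14β
β ≥ 7/14 = 1/2.

1/2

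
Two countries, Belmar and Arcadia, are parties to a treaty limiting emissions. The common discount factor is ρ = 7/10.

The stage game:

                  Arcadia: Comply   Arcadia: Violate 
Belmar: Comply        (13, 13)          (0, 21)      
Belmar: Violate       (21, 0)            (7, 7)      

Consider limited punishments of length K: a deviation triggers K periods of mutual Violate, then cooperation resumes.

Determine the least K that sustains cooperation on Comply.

Need Σ_{k=1}^{K} ρ^k ≥ (21−13)/(13−7) = 1.3333 at ρ = 7/10.
At K = 2 the sum is 1.1900 < 1.3333; at K = 3 it is 1.5330 ≥ 1.3333.
So the minimum punishment length is K = 3.

3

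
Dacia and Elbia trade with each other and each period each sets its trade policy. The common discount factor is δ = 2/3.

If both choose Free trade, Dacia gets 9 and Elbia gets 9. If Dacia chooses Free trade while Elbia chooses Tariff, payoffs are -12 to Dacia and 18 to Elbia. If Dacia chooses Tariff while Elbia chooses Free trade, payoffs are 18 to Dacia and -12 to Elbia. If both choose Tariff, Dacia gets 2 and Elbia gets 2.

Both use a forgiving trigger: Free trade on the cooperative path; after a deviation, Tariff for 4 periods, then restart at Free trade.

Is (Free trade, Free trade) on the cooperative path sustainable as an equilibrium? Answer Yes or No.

A one-shot deviation gives 18 now, then 2 for 4 periods, then back to 9.
Gain from deviating: (18−9) today; loss: (9−2) in each of the next 4 periods.
No-deviation condition: (9−2)(δ+…+δ^4) ≥ 18−9, i.e. δ+…+δ^4 ≥ 9/7.
At δ = 2/3: δ+…+δ^4 = 1.6049 ≥ 1.2857.
So cooperation is sustainable.

Yes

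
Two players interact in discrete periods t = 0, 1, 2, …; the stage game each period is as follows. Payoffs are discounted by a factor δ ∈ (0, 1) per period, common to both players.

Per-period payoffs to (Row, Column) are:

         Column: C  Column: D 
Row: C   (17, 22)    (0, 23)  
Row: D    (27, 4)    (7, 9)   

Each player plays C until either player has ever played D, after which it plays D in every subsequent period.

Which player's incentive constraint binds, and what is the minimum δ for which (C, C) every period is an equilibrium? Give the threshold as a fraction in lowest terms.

For Row: deviation gain 27−17 = 10, per-period punishment loss 17−7 = 10. IC gives δ ≥ 10/20 = 1/2.
For Column: gain 1, loss 13 per period, so δ ≥ 1/14.
The tighter constraint is Row's, so cooperation needs δ ≥ 1/2.

Row; δ ≥ 1/2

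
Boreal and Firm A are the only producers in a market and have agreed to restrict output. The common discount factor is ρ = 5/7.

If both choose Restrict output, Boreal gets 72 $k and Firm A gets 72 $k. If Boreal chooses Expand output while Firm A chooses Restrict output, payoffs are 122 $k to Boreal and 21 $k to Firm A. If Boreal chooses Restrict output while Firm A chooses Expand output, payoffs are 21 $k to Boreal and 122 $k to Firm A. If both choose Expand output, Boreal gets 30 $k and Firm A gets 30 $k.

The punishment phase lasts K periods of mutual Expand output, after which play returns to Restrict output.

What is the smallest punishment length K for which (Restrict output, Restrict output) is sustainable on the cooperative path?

2

IC: ρ(1−ρ^K)/(1−ρ) ≥ (122−72)/(72−30) = 25/21.
With ρ = 5/7: need 1 − ρ^K ≥ 25/21·(1−5/7)/(5/7), i.e. ρ^K ≤ 0.5238.
Since (5/7)^1 = 0.7143 and (5/7)^2 = 0.5102, the smallest such K is 2.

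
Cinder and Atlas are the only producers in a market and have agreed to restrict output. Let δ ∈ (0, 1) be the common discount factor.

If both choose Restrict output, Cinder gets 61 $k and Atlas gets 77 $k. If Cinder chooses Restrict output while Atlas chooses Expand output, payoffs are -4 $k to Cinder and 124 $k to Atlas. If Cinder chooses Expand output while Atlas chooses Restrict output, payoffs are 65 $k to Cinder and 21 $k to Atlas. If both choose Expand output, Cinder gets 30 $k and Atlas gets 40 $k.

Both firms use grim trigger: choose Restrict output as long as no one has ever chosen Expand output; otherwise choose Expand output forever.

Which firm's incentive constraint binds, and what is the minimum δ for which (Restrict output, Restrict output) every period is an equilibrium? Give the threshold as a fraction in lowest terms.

Atlas; δ ≥ 47/84

For Cinder: deviation gain 65−61 = 4, per-period punishment loss 61−30 = 31. IC gives δ ≥ 4/35.
For Atlas: gain 47, loss 37 per period, so δ ≥ 47/84.
The tighter constraint is Atlas's, so cooperation needs δ ≥ 47/84.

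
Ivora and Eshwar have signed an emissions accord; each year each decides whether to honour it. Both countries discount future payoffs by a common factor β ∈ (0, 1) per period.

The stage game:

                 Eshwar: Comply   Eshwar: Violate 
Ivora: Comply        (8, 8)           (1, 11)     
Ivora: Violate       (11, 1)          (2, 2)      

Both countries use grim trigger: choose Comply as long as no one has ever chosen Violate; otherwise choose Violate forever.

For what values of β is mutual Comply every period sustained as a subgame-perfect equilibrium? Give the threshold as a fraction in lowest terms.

8/(1−β) ≥ 11 + 2β/(1−β)
8 ≥ 11 − 9β
β ≥ 3/9 = 1/3.

1/3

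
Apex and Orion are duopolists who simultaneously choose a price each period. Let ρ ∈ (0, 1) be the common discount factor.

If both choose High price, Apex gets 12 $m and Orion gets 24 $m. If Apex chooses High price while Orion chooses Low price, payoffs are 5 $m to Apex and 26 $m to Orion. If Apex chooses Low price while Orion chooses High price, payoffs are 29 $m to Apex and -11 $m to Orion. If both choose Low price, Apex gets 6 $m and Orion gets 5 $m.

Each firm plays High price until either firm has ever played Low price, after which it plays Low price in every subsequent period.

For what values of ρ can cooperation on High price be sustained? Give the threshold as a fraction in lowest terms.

Apex: cooperation gives 12 each period; deviation gives 29 once then 6 forever.
  12/(1−ρ) ≥ 29 + 6ρ/(1−ρ) ⇒ ρ ≥ 17/23.
Orion: cooperation gives 24 each period; deviation gives 26 once then 5 forever.
  ρ ≥ 2/21.
Both must hold, so the binding constraint is Apex's: ρ ≥ 17/23.

17/23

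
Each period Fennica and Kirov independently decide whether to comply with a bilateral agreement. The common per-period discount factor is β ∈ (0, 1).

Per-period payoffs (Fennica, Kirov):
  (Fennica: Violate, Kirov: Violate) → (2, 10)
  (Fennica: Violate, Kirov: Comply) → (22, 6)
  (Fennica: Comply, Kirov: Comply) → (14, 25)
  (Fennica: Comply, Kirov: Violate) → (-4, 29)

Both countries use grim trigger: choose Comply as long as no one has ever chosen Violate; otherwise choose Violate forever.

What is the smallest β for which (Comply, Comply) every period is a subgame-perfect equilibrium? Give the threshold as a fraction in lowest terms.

For Fennica: deviation gain 22−14 = 8, per-period punishment loss 14−2 = 12. IC gives β ≥ 8/20 = 2/5.
For Kirov: gain 4, loss 15 per period, so β ≥ 4/19.
The tighter constraint is Fennica's, so cooperation needs β ≥ 2/5.

2/5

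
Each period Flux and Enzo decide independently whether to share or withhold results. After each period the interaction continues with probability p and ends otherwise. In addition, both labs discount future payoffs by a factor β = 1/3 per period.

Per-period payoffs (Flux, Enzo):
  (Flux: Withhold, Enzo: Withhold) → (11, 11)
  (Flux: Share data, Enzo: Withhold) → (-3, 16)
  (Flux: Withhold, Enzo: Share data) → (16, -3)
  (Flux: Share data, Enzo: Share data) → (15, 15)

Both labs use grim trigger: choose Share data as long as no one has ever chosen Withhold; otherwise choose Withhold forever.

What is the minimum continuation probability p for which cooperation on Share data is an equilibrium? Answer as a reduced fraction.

3/5

With continuation probability p and discount β, the effective per-period discount factor is βp.
Grim-trigger IC: βp ≥ (16−15)/(16−11) = 1/5.
So p ≥ (1/5)/(1/3) = 3/5.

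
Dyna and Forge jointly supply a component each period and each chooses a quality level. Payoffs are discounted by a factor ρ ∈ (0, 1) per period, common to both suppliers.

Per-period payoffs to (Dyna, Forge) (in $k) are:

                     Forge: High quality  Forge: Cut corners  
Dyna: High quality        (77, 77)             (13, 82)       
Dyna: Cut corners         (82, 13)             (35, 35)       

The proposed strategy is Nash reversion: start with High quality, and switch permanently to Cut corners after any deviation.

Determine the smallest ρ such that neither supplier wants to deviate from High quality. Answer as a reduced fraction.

One-period gain from deviating is 82 − 77 = 5. The loss is 77 − 35 = 42 in every subsequent period, with present value 42·ρ/(1−ρ).
Deviation is unprofitable when 42·ρ/(1−ρ) ≥ 5, i.e. ρ/(1−ρ) ≥ 5/42.
Equivalently ρ ≥ 5/(5+42) = 5/47.

5/47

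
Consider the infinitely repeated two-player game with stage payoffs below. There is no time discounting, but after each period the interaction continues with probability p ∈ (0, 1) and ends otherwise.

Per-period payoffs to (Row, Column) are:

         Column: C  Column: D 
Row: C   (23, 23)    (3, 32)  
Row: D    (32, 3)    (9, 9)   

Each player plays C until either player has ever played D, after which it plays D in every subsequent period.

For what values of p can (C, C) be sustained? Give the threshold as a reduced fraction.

9/23

Expected cooperation value is 23 + p·23 + p²·23 + … = 23/(1−p); deviation gives 32 + p·9/(1−p).
23 ≥ 32(1−p) + 9p ⇒ 23p ≥ 9 ⇒ p ≥ 9/23.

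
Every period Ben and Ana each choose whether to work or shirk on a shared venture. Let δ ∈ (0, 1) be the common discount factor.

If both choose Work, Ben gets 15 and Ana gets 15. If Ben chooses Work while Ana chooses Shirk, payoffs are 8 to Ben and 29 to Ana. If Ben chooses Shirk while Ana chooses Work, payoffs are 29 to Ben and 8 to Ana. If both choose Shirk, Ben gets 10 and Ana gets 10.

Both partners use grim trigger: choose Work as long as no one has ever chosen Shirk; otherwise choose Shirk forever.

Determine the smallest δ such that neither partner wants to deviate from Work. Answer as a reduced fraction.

14/19

15/(1−δ) ≥ 29 + 10δ/(1−δ)
15 ≥ 29 − 19δ
δ ≥ 14/19.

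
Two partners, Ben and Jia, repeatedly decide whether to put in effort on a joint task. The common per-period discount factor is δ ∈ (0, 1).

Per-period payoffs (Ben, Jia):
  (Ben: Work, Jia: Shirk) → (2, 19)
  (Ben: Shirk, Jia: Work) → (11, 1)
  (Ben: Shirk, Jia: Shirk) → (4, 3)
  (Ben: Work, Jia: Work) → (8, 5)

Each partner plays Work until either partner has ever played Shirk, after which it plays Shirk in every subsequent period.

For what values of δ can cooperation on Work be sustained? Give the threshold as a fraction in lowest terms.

For Ben: deviation gain 11−8 = 3, per-period punishment loss 8−4 = 4. IC gives δ ≥ 3/7.
For Jia: gain 14, loss 2 per period, so δ ≥ 14/16 = 7/8.
The tighter constraint is Jia's, so cooperation needs δ ≥ 7/8.

7/8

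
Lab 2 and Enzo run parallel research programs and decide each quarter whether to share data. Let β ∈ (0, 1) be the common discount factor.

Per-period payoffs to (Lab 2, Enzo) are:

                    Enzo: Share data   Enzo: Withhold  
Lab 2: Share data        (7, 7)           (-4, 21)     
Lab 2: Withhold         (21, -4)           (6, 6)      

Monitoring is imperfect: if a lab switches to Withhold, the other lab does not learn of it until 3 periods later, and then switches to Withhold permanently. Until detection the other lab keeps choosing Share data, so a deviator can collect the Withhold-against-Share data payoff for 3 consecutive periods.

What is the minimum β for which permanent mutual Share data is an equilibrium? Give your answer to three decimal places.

0.977

Deviating for the 3 undetected periods gains 21−7 = 14 per period over cooperation, then loses 7−6 = 1 per period forever once punishment starts.
Gain: 14(1 + β + … + β^2); loss: 1·β^3/(1−β).
No profitable deviation ⇔ 14(1−β^3) ≤ 1·β^3, i.e. β^3 ≥ 14/(14+1) = 14/15.
Hence β ≥ (14/15)^(1/3) ≈ 0.977.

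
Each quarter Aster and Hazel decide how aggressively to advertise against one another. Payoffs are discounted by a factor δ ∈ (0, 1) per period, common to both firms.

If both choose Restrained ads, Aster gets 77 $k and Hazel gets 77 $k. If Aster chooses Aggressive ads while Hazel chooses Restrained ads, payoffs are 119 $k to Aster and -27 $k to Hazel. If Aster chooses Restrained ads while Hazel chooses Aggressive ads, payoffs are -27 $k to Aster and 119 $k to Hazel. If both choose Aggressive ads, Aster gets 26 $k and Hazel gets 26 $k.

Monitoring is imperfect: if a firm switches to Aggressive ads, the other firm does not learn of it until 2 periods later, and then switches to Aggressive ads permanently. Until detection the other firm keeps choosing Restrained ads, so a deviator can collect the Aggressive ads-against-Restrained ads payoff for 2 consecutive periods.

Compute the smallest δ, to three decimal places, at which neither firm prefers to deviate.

0.672

Deviating for the 2 undetected periods gains 119−77 = 42 per period over cooperation, then loses 77−26 = 51 per period forever once punishment starts.
Gain: 42(1 + δ + … + δ^1); loss: 51·δ^2/(1−δ).
No profitable deviation ⇔ 42(1−δ^2) ≤ 51·δ^2, i.e. δ^2 ≥ 42/(42+51) = 14/31.
Hence δ ≥ (14/31)^(1/2) ≈ 0.672.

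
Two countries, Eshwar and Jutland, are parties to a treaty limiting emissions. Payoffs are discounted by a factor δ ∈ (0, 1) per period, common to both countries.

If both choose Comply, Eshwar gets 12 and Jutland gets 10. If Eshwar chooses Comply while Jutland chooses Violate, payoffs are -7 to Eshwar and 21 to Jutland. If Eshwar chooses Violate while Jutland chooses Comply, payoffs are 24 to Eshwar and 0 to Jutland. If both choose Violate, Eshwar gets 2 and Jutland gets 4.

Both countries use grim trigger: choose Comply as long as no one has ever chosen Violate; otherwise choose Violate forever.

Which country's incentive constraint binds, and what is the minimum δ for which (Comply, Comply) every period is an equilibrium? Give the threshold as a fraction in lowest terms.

Jutland; δ ≥ 11/17

Eshwar's threshold: (24−12)/(24−2) = 6/11.
Jutland's threshold: (21−10)/(21−4) = 11/17.
6/11 < 11/17, so Jutland binds and δ* = 11/17.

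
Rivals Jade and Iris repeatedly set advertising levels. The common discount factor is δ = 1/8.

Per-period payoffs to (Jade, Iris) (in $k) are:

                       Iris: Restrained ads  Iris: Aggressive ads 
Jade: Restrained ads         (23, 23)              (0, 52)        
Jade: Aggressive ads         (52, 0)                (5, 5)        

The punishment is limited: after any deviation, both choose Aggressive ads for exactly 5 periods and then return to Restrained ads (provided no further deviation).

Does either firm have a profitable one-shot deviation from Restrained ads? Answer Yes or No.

Comparing payoff streams over the 6 periods until play realigns: cooperate → 23(1+δ+…+δ^5); deviate → 52 + 5(δ+…+δ^5).
Cooperation is sustained iff (23−5)(δ+…+δ^5) ≥ 52−23.
δ+…+δ^5 = 1/8·(1−(1/8)^5)/(1−1/8) = 0.1429, and (52−23)/(23−5) = 1.6111.
0.1429 < 1.6111, so cooperation is not sustainable.

Yes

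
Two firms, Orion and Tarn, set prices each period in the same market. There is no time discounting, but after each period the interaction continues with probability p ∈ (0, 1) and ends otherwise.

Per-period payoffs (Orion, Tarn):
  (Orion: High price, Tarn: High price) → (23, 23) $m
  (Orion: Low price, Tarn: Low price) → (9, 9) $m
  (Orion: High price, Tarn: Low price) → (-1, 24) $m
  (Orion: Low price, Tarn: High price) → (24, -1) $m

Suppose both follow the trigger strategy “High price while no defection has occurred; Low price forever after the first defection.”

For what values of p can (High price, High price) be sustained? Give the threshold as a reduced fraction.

With no time discounting, the continuation probability p plays the role of the discount factor.
Grim-trigger IC: 23/(1−p) ≥ 24 + 9p/(1−p) ⇒ p ≥ (24−23)/(24−9) = 1/15.

1/15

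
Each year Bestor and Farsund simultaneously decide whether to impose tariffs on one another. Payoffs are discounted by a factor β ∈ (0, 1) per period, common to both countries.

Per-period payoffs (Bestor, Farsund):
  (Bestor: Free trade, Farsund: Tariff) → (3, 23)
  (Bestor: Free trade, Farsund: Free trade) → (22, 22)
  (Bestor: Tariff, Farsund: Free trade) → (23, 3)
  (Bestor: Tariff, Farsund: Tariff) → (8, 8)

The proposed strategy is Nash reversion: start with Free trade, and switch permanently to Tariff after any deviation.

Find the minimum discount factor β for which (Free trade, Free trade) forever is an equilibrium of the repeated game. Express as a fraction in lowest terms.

1/15

22/(1−β) ≥ 23 + 8β/(1−β)
22 ≥ 23 − 15β
β ≥ 1/15.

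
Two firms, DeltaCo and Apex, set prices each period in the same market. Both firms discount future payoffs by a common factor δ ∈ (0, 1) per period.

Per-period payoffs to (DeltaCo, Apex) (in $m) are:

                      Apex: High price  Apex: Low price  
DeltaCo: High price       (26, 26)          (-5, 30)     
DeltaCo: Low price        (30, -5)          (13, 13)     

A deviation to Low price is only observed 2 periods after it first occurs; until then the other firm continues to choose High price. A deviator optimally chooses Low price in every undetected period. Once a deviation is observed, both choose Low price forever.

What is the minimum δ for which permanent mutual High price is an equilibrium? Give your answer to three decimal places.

Deviating for the 2 undetected periods gains 30−26 = 4 per period over cooperation, then loses 26−13 = 13 per period forever once punishment starts.
Gain: 4(1 + δ + … + δ^1); loss: 13·δ^2/(1−δ).
No profitable deviation ⇔ 4(1−δ^2) ≤ 13·δ^2, i.e. δ^2 ≥ 4/(4+13) = 4/17.
Hence δ ≥ (4/17)^(1/2) ≈ 0.485.

0.485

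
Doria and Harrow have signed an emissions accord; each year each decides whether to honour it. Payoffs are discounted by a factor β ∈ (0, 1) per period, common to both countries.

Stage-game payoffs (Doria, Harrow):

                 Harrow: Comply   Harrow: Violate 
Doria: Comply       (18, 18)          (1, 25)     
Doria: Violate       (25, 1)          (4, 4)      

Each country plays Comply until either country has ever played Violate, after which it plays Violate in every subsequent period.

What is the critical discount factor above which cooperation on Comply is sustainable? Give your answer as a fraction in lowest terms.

Under grim trigger the critical discount factor is (T−C)/(T−P) with T = 25, C = 18, P = 4.
β* = (25−18)/(25−4) = 7/21 = 1/3.

1/3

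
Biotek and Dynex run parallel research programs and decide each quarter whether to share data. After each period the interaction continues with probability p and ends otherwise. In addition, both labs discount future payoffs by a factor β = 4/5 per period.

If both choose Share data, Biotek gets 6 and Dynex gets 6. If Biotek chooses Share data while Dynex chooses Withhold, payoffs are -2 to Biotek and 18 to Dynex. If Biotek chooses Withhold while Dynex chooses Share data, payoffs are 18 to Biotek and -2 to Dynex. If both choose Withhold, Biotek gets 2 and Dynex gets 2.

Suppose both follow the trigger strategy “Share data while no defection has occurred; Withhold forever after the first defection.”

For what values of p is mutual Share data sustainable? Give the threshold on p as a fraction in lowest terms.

15/16

Expected continuation weight on next period's payoff is β·p = 4/5·p, which plays the role of the discount factor.
Cooperation requires 4/5·p ≥ (18−6)/(18−2) = 3/4, hence p ≥ 15/16.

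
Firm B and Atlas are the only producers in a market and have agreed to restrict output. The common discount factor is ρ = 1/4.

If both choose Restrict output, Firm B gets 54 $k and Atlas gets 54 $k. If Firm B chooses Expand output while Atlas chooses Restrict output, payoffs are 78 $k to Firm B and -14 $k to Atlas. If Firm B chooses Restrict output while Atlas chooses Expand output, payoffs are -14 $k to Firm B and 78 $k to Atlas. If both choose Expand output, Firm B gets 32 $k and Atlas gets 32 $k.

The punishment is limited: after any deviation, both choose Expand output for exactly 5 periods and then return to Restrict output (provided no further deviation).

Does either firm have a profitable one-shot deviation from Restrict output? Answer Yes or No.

IC: ρ+…+ρ^5 ≥ (78−54)/(54−32) = 12/11.
At ρ = 1/4: partial sum = 0.3330 < 1.0909. Cooperation not sustainable.

Yes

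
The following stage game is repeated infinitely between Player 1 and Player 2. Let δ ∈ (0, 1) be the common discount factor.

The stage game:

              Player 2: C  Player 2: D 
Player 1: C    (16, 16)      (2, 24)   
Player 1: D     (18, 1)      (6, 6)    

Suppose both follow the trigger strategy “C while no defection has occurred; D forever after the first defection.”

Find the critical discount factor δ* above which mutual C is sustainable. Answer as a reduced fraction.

4/9

For Player 1: deviation gain 18−16 = 2, per-period punishment loss 16−6 = 10. IC gives δ ≥ 2/12 = 1/6.
For Player 2: gain 8, loss 10 per period, so δ ≥ 8/18 = 4/9.
The tighter constraint is Player 2's, so cooperation needs δ ≥ 4/9.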